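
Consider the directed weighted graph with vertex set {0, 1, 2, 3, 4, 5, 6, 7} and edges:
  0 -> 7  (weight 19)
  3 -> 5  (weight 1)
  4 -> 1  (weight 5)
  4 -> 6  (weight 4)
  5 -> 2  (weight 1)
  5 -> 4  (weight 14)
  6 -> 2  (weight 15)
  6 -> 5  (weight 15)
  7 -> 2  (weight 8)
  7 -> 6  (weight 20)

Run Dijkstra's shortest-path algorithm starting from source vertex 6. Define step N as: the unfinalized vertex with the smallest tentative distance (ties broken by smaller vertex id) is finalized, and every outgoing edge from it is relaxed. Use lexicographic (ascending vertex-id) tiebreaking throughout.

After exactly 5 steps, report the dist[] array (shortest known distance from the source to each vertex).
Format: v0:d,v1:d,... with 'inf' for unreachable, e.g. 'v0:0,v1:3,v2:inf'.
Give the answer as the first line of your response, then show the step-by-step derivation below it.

v0:inf,v1:34,v2:15,v3:inf,v4:29,v5:15,v6:0,v7:inf

step 1: dist = v0:inf,v1:inf,v2:15,v3:inf,v4:inf,v5:15,v6:0,v7:inf
step 2: dist = v0:inf,v1:inf,v2:15,v3:inf,v4:inf,v5:15,v6:0,v7:inf
step 3: dist = v0:inf,v1:inf,v2:15,v3:inf,v4:29,v5:15,v6:0,v7:inf
step 4: dist = v0:inf,v1:34,v2:15,v3:inf,v4:29,v5:15,v6:0,v7:inf
step 5: dist = v0:inf,v1:34,v2:15,v3:inf,v4:29,v5:15,v6:0,v7:inf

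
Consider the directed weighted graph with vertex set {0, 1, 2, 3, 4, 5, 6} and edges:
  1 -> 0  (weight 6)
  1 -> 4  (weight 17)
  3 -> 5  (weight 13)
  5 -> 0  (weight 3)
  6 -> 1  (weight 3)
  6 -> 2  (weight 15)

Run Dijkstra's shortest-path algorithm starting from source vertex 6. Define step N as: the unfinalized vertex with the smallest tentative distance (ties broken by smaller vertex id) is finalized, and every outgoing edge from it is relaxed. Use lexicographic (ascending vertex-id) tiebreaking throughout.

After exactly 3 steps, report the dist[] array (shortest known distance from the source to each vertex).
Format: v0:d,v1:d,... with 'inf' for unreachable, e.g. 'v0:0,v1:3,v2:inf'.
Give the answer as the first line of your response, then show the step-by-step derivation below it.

v0:9,v1:3,v2:15,v3:inf,v4:20,v5:inf,v6:0

step 1: dist = v0:inf,v1:3,v2:15,v3:inf,v4:inf,v5:inf,v6:0
step 2: dist = v0:9,v1:3,v2:15,v3:inf,v4:20,v5:inf,v6:0
step 3: dist = v0:9,v1:3,v2:15,v3:inf,v4:20,v5:inf,v6:0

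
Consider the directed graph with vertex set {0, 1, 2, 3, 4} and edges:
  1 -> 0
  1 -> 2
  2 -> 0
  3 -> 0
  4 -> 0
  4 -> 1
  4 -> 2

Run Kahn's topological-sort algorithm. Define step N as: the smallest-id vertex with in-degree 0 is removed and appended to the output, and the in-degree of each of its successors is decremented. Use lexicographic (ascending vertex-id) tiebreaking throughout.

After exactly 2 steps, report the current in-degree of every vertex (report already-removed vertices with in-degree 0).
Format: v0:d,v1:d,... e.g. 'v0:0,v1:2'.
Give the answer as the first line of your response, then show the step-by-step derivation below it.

v0:2,v1:0,v2:1,v3:0,v4:0

step 1: output 3; order=[3]; indeg=(3,1,2,0,0)
step 2: output 4; order=[3,4]; indeg=(2,0,1,0,0)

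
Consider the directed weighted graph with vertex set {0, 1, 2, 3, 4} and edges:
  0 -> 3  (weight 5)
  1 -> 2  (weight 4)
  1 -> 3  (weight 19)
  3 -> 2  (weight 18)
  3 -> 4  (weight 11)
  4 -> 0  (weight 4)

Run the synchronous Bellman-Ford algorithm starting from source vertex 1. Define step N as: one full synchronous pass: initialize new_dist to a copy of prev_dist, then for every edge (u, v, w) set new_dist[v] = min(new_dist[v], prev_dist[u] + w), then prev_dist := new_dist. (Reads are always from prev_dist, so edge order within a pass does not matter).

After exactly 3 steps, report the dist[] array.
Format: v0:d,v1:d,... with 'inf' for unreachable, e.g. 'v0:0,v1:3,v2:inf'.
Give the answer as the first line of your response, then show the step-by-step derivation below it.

v0:34,v1:0,v2:4,v3:19,v4:30

step 1: dist = v0:inf,v1:0,v2:4,v3:19,v4:inf
step 2: dist = v0:inf,v1:0,v2:4,v3:19,v4:30
step 3: dist = v0:34,v1:0,v2:4,v3:19,v4:30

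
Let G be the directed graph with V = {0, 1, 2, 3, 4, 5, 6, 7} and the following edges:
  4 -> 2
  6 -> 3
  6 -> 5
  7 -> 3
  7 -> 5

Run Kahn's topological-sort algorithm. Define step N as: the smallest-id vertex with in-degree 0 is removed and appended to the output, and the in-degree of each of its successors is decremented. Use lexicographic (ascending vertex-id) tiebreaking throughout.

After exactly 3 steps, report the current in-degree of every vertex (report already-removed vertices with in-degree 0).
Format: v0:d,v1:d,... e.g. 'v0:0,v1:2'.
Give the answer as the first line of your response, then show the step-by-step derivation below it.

v0:0,v1:0,v2:0,v3:2,v4:0,v5:2,v6:0,v7:0

step 1: output 0; order=[0]; indeg=(0,0,1,2,0,2,0,0)
step 2: output 1; order=[0,1]; indeg=(0,0,1,2,0,2,0,0)
step 3: output 4; order=[0,1,4]; indeg=(0,0,0,2,0,2,0,0)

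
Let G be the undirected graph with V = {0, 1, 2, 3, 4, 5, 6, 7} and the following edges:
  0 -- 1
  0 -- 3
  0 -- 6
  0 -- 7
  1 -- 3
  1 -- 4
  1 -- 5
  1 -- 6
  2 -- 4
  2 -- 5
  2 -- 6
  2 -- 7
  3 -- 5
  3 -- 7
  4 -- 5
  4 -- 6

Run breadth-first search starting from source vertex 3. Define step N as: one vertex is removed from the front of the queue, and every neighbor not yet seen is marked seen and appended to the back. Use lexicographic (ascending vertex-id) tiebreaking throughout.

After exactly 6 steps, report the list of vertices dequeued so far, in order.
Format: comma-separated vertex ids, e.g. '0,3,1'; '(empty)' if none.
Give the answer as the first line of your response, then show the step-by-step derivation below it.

3,0,1,5,7,6

step 1: dequeue 3; queue=[0,1,5,7]; order=3
step 2: dequeue 0; queue=[1,5,7,6]; order=3,0
step 3: dequeue 1; queue=[5,7,6,4]; order=3,0,1
step 4: dequeue 5; queue=[7,6,4,2]; order=3,0,1,5
step 5: dequeue 7; queue=[6,4,2]; order=3,0,1,5,7
step 6: dequeue 6; queue=[4,2]; order=3,0,1,5,7,6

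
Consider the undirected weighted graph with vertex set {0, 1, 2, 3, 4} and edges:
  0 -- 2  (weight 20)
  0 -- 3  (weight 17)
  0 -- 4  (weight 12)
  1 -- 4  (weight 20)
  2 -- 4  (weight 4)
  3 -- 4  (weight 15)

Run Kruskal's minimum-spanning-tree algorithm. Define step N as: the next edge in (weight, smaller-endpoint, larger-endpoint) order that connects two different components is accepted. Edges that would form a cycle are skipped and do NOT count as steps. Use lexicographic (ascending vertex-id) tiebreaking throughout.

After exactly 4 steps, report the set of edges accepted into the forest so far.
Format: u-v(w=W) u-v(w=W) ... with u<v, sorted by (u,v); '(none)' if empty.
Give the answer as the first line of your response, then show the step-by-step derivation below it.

0-4(w=12) 1-4(w=20) 2-4(w=4) 3-4(w=15)

step 1: add edge 2-4 (w=4); MST = {2-4(w=4)}
step 2: add edge 0-4 (w=12); MST = {0-4(w=12) 2-4(w=4)}
step 3: add edge 3-4 (w=15); MST = {0-4(w=12) 2-4(w=4) 3-4(w=15)}
step 4: add edge 1-4 (w=20); MST = {0-4(w=12) 1-4(w=20) 2-4(w=4) 3-4(w=15)}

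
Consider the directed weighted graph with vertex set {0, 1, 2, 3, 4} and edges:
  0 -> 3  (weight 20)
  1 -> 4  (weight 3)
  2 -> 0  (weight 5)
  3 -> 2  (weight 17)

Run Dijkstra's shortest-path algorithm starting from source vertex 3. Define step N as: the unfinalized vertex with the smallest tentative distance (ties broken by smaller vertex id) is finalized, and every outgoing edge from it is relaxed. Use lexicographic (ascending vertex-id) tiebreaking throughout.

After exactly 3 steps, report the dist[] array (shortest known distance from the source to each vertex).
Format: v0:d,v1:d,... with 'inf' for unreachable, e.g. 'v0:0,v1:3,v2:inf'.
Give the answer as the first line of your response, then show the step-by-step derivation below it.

v0:22,v1:inf,v2:17,v3:0,v4:inf

step 1: dist = v0:inf,v1:inf,v2:17,v3:0,v4:inf
step 2: dist = v0:22,v1:inf,v2:17,v3:0,v4:inf
step 3: dist = v0:22,v1:inf,v2:17,v3:0,v4:inf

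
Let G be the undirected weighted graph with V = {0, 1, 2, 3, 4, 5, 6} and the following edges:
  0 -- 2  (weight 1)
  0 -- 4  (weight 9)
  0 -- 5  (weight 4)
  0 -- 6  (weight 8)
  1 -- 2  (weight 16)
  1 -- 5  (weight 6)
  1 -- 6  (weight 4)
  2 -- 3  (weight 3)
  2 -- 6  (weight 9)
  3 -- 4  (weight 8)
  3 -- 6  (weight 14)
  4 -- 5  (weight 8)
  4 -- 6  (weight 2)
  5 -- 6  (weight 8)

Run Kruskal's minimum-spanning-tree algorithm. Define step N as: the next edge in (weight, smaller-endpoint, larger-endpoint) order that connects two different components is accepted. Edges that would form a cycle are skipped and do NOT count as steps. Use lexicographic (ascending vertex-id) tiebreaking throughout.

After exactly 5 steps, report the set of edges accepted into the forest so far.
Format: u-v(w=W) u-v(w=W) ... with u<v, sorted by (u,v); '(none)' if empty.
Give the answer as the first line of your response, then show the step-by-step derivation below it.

0-2(w=1) 0-5(w=4) 1-6(w=4) 2-3(w=3) 4-6(w=2)

step 1: add edge 0-2 (w=1); MST = {0-2(w=1)}
step 2: add edge 4-6 (w=2); MST = {0-2(w=1) 4-6(w=2)}
step 3: add edge 2-3 (w=3); MST = {0-2(w=1) 2-3(w=3) 4-6(w=2)}
step 4: add edge 0-5 (w=4); MST = {0-2(w=1) 0-5(w=4) 2-3(w=3) 4-6(w=2)}
step 5: add edge 1-6 (w=4); MST = {0-2(w=1) 0-5(w=4) 1-6(w=4) 2-3(w=3) 4-6(w=2)}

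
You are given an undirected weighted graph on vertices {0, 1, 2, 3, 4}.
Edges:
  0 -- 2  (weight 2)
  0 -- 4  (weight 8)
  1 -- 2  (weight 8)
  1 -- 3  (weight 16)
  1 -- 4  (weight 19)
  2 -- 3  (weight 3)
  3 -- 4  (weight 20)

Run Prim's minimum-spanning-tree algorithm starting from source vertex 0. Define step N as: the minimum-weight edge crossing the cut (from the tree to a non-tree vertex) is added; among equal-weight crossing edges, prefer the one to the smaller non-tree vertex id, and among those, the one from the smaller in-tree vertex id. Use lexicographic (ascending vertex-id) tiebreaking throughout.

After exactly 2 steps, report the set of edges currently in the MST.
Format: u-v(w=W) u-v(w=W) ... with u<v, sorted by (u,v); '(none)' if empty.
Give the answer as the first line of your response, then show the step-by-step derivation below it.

0-2(w=2) 2-3(w=3)

step 1: add edge 0-2 (w=2); MST = {0-2(w=2)}
step 2: add edge 2-3 (w=3); MST = {0-2(w=2) 2-3(w=3)}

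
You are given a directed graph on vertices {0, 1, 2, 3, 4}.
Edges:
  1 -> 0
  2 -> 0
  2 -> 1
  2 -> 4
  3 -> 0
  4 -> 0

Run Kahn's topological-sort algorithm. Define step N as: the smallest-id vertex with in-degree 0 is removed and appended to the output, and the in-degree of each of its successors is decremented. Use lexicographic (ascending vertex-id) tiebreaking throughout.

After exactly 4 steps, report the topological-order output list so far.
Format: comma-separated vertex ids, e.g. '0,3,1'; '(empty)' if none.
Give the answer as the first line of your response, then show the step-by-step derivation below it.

2,1,3,4

step 1: output 2; order=[2]; indeg=(3,0,0,0,0)
step 2: output 1; order=[2,1]; indeg=(2,0,0,0,0)
step 3: output 3; order=[2,1,3]; indeg=(1,0,0,0,0)
step 4: output 4; order=[2,1,3,4]; indeg=(0,0,0,0,0)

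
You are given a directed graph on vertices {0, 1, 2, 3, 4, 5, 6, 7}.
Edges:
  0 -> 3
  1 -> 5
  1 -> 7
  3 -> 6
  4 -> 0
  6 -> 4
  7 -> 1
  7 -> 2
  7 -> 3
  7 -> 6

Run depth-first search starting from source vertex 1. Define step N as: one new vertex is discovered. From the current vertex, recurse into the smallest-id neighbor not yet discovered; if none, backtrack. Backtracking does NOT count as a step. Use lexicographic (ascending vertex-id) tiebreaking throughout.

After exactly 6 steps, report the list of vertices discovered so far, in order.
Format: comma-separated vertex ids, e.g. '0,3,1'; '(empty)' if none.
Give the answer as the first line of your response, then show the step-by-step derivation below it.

1,5,7,2,3,6

step 1: discover 1; path=1; order=1
step 2: discover 5; path=1>5; order=1,5
step 3: discover 7; path=1>7; order=1,5,7
step 4: discover 2; path=1>7>2; order=1,5,7,2
step 5: discover 3; path=1>7>3; order=1,5,7,2,3
step 6: discover 6; path=1>7>3>6; order=1,5,7,2,3,6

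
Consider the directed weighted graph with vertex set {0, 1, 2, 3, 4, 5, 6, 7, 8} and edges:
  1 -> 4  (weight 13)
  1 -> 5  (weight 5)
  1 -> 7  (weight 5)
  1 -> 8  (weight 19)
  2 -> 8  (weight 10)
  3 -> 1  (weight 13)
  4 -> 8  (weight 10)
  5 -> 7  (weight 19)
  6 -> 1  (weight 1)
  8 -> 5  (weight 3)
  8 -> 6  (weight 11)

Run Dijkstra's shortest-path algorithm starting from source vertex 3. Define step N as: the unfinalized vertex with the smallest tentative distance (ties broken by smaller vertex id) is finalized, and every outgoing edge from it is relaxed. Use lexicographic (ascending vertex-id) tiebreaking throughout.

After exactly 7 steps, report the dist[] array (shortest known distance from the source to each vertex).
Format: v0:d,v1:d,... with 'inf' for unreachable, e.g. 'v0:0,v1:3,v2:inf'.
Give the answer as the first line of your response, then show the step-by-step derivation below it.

v0:inf,v1:13,v2:inf,v3:0,v4:26,v5:18,v6:43,v7:18,v8:32

step 1: dist = v0:inf,v1:13,v2:inf,v3:0,v4:inf,v5:inf,v6:inf,v7:inf,v8:inf
step 2: dist = v0:inf,v1:13,v2:inf,v3:0,v4:26,v5:18,v6:inf,v7:18,v8:32
step 3: dist = v0:inf,v1:13,v2:inf,v3:0,v4:26,v5:18,v6:inf,v7:18,v8:32
step 4: dist = v0:inf,v1:13,v2:inf,v3:0,v4:26,v5:18,v6:inf,v7:18,v8:32
step 5: dist = v0:inf,v1:13,v2:inf,v3:0,v4:26,v5:18,v6:inf,v7:18,v8:32
step 6: dist = v0:inf,v1:13,v2:inf,v3:0,v4:26,v5:18,v6:43,v7:18,v8:32
step 7: dist = v0:inf,v1:13,v2:inf,v3:0,v4:26,v5:18,v6:43,v7:18,v8:32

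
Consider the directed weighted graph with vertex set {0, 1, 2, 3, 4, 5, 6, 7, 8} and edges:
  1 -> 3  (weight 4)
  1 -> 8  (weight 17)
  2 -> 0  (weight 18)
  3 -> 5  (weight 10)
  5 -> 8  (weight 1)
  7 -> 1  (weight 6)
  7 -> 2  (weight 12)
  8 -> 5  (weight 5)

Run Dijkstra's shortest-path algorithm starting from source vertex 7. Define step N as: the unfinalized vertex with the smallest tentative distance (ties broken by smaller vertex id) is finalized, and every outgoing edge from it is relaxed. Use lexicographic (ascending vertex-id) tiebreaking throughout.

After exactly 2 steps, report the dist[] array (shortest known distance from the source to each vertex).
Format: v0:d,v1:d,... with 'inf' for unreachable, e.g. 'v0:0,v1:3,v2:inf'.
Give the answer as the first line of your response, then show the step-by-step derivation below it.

v0:inf,v1:6,v2:12,v3:10,v4:inf,v5:inf,v6:inf,v7:0,v8:23

step 1: dist = v0:inf,v1:6,v2:12,v3:inf,v4:inf,v5:inf,v6:inf,v7:0,v8:inf
step 2: dist = v0:inf,v1:6,v2:12,v3:10,v4:inf,v5:inf,v6:inf,v7:0,v8:23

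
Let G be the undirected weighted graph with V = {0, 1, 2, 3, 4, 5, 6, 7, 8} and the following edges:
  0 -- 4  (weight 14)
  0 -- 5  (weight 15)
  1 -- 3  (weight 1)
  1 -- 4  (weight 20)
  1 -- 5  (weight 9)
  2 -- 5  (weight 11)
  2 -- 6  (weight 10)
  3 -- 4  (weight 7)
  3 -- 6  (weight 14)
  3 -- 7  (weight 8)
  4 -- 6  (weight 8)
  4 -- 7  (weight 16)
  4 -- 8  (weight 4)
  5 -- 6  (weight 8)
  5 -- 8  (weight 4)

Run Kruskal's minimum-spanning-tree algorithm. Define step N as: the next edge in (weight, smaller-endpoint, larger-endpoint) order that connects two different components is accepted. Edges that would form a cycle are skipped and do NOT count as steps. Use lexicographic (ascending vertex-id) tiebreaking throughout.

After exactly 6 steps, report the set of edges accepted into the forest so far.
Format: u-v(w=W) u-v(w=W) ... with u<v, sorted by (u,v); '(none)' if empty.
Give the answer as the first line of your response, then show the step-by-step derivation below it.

1-3(w=1) 3-4(w=7) 3-7(w=8) 4-6(w=8) 4-8(w=4) 5-8(w=4)

step 1: add edge 1-3 (w=1); MST = {1-3(w=1)}
step 2: add edge 4-8 (w=4); MST = {1-3(w=1) 4-8(w=4)}
step 3: add edge 5-8 (w=4); MST = {1-3(w=1) 4-8(w=4) 5-8(w=4)}
step 4: add edge 3-4 (w=7); MST = {1-3(w=1) 3-4(w=7) 4-8(w=4) 5-8(w=4)}
step 5: add edge 3-7 (w=8); MST = {1-3(w=1) 3-4(w=7) 3-7(w=8) 4-8(w=4) 5-8(w=4)}
step 6: add edge 4-6 (w=8); MST = {1-3(w=1) 3-4(w=7) 3-7(w=8) 4-6(w=8) 4-8(w=4) 5-8(w=4)}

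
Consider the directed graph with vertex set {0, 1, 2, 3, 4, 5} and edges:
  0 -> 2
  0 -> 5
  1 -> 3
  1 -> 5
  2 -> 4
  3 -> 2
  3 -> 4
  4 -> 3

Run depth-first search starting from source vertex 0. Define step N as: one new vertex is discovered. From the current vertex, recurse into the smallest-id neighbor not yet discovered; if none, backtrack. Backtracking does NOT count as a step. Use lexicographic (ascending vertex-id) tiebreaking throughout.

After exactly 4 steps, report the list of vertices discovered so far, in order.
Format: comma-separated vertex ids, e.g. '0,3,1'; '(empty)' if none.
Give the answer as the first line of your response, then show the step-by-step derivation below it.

0,2,4,3

step 1: discover 0; path=0; order=0
step 2: discover 2; path=0>2; order=0,2
step 3: discover 4; path=0>2>4; order=0,2,4
step 4: discover 3; path=0>2>4>3; order=0,2,4,3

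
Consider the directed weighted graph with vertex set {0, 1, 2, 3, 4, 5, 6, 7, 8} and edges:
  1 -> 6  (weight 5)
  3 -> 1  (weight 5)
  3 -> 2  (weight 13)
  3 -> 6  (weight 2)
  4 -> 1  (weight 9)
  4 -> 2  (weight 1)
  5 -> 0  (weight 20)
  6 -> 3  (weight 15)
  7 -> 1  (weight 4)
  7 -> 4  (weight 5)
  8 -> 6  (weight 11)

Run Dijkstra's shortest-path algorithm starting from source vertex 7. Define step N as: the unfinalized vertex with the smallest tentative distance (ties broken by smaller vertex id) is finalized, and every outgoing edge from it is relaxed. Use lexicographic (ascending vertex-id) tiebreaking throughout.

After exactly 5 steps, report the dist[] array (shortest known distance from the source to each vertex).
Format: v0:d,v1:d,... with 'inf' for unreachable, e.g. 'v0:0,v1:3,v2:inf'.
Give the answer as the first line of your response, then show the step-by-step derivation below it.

v0:inf,v1:4,v2:6,v3:24,v4:5,v5:inf,v6:9,v7:0,v8:inf

step 1: dist = v0:inf,v1:4,v2:inf,v3:inf,v4:5,v5:inf,v6:inf,v7:0,v8:inf
step 2: dist = v0:inf,v1:4,v2:inf,v3:inf,v4:5,v5:inf,v6:9,v7:0,v8:inf
step 3: dist = v0:inf,v1:4,v2:6,v3:inf,v4:5,v5:inf,v6:9,v7:0,v8:inf
step 4: dist = v0:inf,v1:4,v2:6,v3:inf,v4:5,v5:inf,v6:9,v7:0,v8:inf
step 5: dist = v0:inf,v1:4,v2:6,v3:24,v4:5,v5:inf,v6:9,v7:0,v8:inf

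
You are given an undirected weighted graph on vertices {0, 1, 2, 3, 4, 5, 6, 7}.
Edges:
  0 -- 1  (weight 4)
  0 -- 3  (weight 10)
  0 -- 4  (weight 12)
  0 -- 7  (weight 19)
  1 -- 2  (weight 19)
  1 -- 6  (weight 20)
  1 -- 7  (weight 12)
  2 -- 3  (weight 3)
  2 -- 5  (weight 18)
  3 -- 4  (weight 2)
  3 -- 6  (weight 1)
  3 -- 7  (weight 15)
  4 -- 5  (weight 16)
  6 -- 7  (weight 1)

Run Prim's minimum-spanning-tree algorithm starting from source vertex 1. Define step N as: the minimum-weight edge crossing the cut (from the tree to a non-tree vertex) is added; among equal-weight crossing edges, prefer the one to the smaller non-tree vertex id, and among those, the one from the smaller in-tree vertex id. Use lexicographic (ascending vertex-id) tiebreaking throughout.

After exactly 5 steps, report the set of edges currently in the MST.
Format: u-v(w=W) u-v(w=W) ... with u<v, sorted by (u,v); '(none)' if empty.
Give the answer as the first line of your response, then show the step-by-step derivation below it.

0-1(w=4) 0-3(w=10) 3-4(w=2) 3-6(w=1) 6-7(w=1)

step 1: add edge 0-1 (w=4); MST = {0-1(w=4)}
step 2: add edge 0-3 (w=10); MST = {0-1(w=4) 0-3(w=10)}
step 3: add edge 3-6 (w=1); MST = {0-1(w=4) 0-3(w=10) 3-6(w=1)}
step 4: add edge 6-7 (w=1); MST = {0-1(w=4) 0-3(w=10) 3-6(w=1) 6-7(w=1)}
step 5: add edge 3-4 (w=2); MST = {0-1(w=4) 0-3(w=10) 3-4(w=2) 3-6(w=1) 6-7(w=1)}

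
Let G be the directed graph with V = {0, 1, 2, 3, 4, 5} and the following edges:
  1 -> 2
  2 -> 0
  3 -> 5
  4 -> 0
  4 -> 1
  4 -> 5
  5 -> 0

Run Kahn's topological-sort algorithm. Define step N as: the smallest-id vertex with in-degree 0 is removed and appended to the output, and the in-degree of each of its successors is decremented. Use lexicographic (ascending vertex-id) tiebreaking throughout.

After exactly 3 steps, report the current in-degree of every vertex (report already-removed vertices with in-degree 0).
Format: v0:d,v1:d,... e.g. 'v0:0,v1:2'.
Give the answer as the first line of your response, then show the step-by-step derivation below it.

v0:2,v1:0,v2:0,v3:0,v4:0,v5:0

step 1: output 3; order=[3]; indeg=(3,1,1,0,0,1)
step 2: output 4; order=[3,4]; indeg=(2,0,1,0,0,0)
step 3: output 1; order=[3,4,1]; indeg=(2,0,0,0,0,0)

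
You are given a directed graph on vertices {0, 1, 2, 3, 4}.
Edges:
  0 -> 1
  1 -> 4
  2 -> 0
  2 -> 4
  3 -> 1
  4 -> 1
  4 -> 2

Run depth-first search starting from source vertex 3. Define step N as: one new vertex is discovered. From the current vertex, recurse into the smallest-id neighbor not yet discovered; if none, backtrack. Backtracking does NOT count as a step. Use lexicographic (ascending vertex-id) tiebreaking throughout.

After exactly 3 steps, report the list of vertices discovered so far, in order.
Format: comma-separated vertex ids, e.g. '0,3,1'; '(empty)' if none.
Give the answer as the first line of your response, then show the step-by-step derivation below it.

3,1,4

step 1: discover 3; path=3; order=3
step 2: discover 1; path=3>1; order=3,1
step 3: discover 4; path=3>1>4; order=3,1,4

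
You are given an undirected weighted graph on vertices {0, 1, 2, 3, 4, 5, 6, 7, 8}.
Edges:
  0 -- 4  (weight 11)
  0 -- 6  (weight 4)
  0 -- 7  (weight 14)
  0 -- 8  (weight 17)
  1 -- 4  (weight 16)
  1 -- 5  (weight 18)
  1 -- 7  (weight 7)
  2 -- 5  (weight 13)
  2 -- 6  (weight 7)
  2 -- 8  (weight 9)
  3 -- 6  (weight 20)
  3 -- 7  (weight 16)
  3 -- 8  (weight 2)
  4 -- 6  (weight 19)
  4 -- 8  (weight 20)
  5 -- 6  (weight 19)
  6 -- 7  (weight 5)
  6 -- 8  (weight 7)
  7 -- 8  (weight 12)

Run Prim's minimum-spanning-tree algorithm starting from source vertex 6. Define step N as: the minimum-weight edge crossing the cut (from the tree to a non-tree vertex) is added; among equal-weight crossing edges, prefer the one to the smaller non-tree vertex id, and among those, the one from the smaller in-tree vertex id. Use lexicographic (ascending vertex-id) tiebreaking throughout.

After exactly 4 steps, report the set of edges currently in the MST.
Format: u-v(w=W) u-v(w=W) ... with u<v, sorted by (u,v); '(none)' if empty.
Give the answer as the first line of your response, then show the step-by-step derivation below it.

0-6(w=4) 1-7(w=7) 2-6(w=7) 6-7(w=5)

step 1: add edge 0-6 (w=4); MST = {0-6(w=4)}
step 2: add edge 6-7 (w=5); MST = {0-6(w=4) 6-7(w=5)}
step 3: add edge 1-7 (w=7); MST = {0-6(w=4) 1-7(w=7) 6-7(w=5)}
step 4: add edge 2-6 (w=7); MST = {0-6(w=4) 1-7(w=7) 2-6(w=7) 6-7(w=5)}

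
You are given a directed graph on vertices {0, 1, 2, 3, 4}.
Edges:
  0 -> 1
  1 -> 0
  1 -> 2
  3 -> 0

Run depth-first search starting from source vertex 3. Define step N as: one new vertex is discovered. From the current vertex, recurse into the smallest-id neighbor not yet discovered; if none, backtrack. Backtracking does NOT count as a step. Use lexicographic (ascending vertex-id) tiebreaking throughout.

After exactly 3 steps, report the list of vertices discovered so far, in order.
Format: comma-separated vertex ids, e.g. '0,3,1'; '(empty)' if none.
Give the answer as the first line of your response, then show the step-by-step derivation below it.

3,0,1

step 1: discover 3; path=3; order=3
step 2: discover 0; path=3>0; order=3,0
step 3: discover 1; path=3>0>1; order=3,0,1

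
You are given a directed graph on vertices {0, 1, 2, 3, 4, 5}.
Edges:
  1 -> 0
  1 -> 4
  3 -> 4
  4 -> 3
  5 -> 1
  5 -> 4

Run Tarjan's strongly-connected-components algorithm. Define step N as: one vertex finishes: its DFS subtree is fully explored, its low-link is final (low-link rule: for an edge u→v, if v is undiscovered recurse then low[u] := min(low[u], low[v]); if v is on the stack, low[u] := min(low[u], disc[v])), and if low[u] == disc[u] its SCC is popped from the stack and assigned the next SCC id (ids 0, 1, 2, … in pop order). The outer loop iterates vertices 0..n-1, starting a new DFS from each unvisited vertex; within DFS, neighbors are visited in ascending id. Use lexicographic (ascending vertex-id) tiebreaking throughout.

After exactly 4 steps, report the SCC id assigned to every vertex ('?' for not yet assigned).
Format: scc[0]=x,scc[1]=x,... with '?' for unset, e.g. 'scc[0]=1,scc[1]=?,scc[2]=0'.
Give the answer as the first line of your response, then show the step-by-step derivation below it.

scc[0]=0,scc[1]=2,scc[2]=?,scc[3]=1,scc[4]=1,scc[5]=?

step 1: low=(low[0]=0,low[1]=?,low[2]=?,low[3]=?,low[4]=?,low[5]=?); scc=(scc[0]=0,scc[1]=?,scc[2]=?,scc[3]=?,scc[4]=?,scc[5]=?)
step 2: low=(low[0]=0,low[1]=1,low[2]=?,low[3]=2,low[4]=2,low[5]=?); scc=(scc[0]=0,scc[1]=?,scc[2]=?,scc[3]=?,scc[4]=?,scc[5]=?)
step 3: low=(low[0]=0,low[1]=1,low[2]=?,low[3]=2,low[4]=2,low[5]=?); scc=(scc[0]=0,scc[1]=?,scc[2]=?,scc[3]=1,scc[4]=1,scc[5]=?)
step 4: low=(low[0]=0,low[1]=1,low[2]=?,low[3]=2,low[4]=2,low[5]=?); scc=(scc[0]=0,scc[1]=2,scc[2]=?,scc[3]=1,scc[4]=1,scc[5]=?)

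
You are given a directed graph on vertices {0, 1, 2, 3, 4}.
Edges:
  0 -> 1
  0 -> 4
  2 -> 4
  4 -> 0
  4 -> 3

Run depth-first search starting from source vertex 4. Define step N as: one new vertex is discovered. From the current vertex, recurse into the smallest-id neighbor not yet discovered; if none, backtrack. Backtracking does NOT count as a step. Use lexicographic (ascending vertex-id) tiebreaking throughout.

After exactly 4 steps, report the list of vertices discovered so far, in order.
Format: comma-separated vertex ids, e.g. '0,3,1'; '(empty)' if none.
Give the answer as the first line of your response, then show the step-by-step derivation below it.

4,0,1,3

step 1: discover 4; path=4; order=4
step 2: discover 0; path=4>0; order=4,0
step 3: discover 1; path=4>0>1; order=4,0,1
step 4: discover 3; path=4>3; order=4,0,1,3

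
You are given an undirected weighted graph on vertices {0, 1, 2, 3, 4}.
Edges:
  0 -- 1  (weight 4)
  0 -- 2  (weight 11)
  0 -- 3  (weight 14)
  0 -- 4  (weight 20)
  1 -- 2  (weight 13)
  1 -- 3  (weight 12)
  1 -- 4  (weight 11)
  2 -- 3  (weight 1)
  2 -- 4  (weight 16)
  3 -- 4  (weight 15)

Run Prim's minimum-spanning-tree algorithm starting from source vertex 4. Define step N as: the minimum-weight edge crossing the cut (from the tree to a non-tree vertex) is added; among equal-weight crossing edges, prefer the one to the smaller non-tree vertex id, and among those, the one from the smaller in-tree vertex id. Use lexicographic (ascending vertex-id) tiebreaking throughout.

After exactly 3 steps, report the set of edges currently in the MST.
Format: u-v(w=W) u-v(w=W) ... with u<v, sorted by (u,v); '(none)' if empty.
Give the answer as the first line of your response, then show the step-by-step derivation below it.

0-1(w=4) 0-2(w=11) 1-4(w=11)

step 1: add edge 1-4 (w=11); MST = {1-4(w=11)}
step 2: add edge 0-1 (w=4); MST = {0-1(w=4) 1-4(w=11)}
step 3: add edge 0-2 (w=11); MST = {0-1(w=4) 0-2(w=11) 1-4(w=11)}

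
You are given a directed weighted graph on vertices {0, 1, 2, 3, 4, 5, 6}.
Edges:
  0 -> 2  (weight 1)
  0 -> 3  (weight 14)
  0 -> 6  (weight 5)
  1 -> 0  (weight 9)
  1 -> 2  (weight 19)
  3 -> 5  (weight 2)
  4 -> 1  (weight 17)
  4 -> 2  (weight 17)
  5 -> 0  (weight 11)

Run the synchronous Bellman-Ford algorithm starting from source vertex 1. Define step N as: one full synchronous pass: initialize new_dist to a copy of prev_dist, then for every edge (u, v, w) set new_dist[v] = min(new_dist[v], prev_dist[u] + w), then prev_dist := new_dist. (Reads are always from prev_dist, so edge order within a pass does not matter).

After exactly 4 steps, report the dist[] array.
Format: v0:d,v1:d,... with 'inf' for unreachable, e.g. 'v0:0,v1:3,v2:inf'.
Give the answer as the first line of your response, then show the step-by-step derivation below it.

v0:9,v1:0,v2:10,v3:23,v4:inf,v5:25,v6:14

step 1: dist = v0:9,v1:0,v2:19,v3:inf,v4:inf,v5:inf,v6:inf
step 2: dist = v0:9,v1:0,v2:10,v3:23,v4:inf,v5:inf,v6:14
step 3: dist = v0:9,v1:0,v2:10,v3:23,v4:inf,v5:25,v6:14
step 4: dist = v0:9,v1:0,v2:10,v3:23,v4:inf,v5:25,v6:14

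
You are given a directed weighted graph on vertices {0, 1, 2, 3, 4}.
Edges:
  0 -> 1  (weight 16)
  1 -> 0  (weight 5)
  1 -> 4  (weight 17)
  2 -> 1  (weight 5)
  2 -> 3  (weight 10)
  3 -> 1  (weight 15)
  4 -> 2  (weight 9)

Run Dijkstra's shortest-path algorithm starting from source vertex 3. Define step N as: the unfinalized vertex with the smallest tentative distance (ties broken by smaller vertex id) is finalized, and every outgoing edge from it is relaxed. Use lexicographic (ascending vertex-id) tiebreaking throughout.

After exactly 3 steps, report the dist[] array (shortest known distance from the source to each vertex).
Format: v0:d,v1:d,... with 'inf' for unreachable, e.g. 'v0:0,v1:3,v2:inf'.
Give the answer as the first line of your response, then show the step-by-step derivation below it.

v0:20,v1:15,v2:inf,v3:0,v4:32

step 1: dist = v0:inf,v1:15,v2:inf,v3:0,v4:inf
step 2: dist = v0:20,v1:15,v2:inf,v3:0,v4:32
step 3: dist = v0:20,v1:15,v2:inf,v3:0,v4:32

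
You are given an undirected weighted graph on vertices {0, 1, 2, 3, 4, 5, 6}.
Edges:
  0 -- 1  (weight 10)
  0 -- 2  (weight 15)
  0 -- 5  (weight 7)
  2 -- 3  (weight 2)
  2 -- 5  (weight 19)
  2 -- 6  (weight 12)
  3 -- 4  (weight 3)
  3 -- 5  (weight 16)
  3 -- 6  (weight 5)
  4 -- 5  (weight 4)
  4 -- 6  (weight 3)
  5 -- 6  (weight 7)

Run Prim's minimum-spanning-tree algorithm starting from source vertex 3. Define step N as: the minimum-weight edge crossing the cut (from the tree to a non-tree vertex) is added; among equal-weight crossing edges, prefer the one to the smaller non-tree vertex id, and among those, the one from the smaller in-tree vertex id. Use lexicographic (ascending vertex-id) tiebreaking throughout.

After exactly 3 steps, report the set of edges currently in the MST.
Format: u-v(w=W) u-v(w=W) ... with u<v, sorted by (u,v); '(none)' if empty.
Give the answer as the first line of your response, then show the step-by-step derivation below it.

2-3(w=2) 3-4(w=3) 4-6(w=3)

step 1: add edge 2-3 (w=2); MST = {2-3(w=2)}
step 2: add edge 3-4 (w=3); MST = {2-3(w=2) 3-4(w=3)}
step 3: add edge 4-6 (w=3); MST = {2-3(w=2) 3-4(w=3) 4-6(w=3)}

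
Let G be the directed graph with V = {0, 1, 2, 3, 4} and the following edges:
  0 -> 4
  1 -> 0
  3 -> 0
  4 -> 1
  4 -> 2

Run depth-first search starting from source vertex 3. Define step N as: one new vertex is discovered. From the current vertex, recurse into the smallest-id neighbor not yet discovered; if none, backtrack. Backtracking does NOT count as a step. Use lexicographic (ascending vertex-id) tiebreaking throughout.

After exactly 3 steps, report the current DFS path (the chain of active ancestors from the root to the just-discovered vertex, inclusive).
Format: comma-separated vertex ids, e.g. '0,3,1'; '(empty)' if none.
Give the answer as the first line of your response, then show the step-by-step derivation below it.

3,0,4

step 1: discover 3; path=3; order=3
step 2: discover 0; path=3>0; order=3,0
step 3: discover 4; path=3>0>4; order=3,0,4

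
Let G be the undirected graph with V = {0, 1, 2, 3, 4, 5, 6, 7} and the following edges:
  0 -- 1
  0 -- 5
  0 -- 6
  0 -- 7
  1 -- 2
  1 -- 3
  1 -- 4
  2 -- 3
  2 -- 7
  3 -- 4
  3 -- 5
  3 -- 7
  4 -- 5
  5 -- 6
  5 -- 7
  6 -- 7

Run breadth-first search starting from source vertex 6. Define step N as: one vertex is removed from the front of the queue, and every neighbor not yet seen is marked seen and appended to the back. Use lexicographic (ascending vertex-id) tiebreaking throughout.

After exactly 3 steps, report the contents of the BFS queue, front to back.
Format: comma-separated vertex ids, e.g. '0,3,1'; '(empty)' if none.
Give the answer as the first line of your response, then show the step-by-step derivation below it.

7,1,3,4

step 1: dequeue 6; queue=[0,5,7]; order=6
step 2: dequeue 0; queue=[5,7,1]; order=6,0
step 3: dequeue 5; queue=[7,1,3,4]; order=6,0,5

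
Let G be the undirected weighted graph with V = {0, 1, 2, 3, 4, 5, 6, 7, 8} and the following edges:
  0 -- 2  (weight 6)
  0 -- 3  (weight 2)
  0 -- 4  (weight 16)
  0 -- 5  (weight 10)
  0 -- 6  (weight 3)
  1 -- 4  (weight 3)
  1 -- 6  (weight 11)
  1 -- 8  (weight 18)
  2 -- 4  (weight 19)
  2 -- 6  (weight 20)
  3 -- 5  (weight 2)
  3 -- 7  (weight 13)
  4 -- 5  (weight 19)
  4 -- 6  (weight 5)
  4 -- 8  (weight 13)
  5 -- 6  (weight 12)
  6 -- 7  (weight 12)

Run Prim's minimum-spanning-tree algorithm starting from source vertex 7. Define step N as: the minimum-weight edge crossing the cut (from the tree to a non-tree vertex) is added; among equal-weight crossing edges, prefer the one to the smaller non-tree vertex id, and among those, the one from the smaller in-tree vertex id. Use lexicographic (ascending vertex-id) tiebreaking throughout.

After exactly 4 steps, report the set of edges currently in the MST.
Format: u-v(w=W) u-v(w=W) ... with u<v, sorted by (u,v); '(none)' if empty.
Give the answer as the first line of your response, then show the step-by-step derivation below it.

0-3(w=2) 0-6(w=3) 3-5(w=2) 6-7(w=12)

step 1: add edge 6-7 (w=12); MST = {6-7(w=12)}
step 2: add edge 0-6 (w=3); MST = {0-6(w=3) 6-7(w=12)}
step 3: add edge 0-3 (w=2); MST = {0-3(w=2) 0-6(w=3) 6-7(w=12)}
step 4: add edge 3-5 (w=2); MST = {0-3(w=2) 0-6(w=3) 3-5(w=2) 6-7(w=12)}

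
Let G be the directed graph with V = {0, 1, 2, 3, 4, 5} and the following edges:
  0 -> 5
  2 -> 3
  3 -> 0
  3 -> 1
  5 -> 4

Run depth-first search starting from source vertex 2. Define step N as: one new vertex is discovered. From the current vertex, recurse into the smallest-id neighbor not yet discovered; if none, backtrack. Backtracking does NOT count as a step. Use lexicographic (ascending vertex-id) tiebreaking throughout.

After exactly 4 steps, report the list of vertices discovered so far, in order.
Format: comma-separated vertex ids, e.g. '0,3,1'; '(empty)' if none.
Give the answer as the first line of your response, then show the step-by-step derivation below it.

2,3,0,5

step 1: discover 2; path=2; order=2
step 2: discover 3; path=2>3; order=2,3
step 3: discover 0; path=2>3>0; order=2,3,0
step 4: discover 5; path=2>3>0>5; order=2,3,0,5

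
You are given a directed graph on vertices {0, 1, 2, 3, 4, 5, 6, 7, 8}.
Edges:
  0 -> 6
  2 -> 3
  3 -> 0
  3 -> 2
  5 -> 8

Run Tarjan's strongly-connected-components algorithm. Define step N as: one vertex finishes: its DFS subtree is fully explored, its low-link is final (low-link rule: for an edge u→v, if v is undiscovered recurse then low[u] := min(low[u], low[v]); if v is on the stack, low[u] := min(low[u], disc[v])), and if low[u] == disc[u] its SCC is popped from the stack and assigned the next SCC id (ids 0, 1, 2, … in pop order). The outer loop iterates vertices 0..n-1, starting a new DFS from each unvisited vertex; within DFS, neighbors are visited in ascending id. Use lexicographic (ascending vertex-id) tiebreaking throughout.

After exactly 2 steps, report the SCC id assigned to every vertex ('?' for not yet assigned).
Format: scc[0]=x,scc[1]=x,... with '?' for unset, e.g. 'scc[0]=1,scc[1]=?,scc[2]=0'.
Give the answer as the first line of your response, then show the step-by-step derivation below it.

scc[0]=1,scc[1]=?,scc[2]=?,scc[3]=?,scc[4]=?,scc[5]=?,scc[6]=0,scc[7]=?,scc[8]=?

step 1: low=(low[0]=0,low[1]=?,low[2]=?,low[3]=?,low[4]=?,low[5]=?,low[6]=1,low[7]=?,low[8]=?); scc=(scc[0]=?,scc[1]=?,scc[2]=?,scc[3]=?,scc[4]=?,scc[5]=?,scc[6]=0,scc[7]=?,scc[8]=?)
step 2: low=(low[0]=0,low[1]=?,low[2]=?,low[3]=?,low[4]=?,low[5]=?,low[6]=1,low[7]=?,low[8]=?); scc=(scc[0]=1,scc[1]=?,scc[2]=?,scc[3]=?,scc[4]=?,scc[5]=?,scc[6]=0,scc[7]=?,scc[8]=?)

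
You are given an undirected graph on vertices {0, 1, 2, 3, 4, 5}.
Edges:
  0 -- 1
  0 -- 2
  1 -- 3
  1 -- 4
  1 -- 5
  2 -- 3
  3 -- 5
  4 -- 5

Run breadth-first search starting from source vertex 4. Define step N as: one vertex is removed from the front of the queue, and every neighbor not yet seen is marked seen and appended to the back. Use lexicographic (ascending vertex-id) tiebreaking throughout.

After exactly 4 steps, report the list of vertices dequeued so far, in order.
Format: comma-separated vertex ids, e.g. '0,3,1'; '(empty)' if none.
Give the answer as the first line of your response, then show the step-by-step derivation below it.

4,1,5,0

step 1: dequeue 4; queue=[1,5]; order=4
step 2: dequeue 1; queue=[5,0,3]; order=4,1
step 3: dequeue 5; queue=[0,3]; order=4,1,5
step 4: dequeue 0; queue=[3,2]; order=4,1,5,0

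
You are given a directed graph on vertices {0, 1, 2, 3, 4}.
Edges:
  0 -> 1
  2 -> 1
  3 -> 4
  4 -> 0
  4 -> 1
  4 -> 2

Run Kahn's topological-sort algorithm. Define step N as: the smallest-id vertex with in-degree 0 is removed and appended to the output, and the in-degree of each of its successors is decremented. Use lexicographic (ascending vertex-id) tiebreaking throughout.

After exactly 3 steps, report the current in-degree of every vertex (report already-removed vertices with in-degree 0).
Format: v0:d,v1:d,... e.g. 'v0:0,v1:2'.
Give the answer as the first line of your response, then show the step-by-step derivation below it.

v0:0,v1:1,v2:0,v3:0,v4:0

step 1: output 3; order=[3]; indeg=(1,3,1,0,0)
step 2: output 4; order=[3,4]; indeg=(0,2,0,0,0)
step 3: output 0; order=[3,4,0]; indeg=(0,1,0,0,0)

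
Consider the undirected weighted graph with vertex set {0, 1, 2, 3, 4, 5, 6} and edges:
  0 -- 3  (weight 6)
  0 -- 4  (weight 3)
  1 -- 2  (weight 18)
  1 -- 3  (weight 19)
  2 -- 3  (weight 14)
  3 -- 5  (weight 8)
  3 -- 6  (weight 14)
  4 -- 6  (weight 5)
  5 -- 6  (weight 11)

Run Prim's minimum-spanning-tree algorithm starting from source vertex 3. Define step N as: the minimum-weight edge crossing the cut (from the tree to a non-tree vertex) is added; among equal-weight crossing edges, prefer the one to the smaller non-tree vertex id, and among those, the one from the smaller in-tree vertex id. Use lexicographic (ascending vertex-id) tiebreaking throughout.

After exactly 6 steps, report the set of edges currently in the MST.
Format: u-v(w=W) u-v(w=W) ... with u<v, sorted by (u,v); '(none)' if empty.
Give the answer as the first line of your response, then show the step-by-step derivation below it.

0-3(w=6) 0-4(w=3) 1-2(w=18) 2-3(w=14) 3-5(w=8) 4-6(w=5)

step 1: add edge 0-3 (w=6); MST = {0-3(w=6)}
step 2: add edge 0-4 (w=3); MST = {0-3(w=6) 0-4(w=3)}
step 3: add edge 4-6 (w=5); MST = {0-3(w=6) 0-4(w=3) 4-6(w=5)}
step 4: add edge 3-5 (w=8); MST = {0-3(w=6) 0-4(w=3) 3-5(w=8) 4-6(w=5)}
step 5: add edge 2-3 (w=14); MST = {0-3(w=6) 0-4(w=3) 2-3(w=14) 3-5(w=8) 4-6(w=5)}
step 6: add edge 1-2 (w=18); MST = {0-3(w=6) 0-4(w=3) 1-2(w=18) 2-3(w=14) 3-5(w=8) 4-6(w=5)}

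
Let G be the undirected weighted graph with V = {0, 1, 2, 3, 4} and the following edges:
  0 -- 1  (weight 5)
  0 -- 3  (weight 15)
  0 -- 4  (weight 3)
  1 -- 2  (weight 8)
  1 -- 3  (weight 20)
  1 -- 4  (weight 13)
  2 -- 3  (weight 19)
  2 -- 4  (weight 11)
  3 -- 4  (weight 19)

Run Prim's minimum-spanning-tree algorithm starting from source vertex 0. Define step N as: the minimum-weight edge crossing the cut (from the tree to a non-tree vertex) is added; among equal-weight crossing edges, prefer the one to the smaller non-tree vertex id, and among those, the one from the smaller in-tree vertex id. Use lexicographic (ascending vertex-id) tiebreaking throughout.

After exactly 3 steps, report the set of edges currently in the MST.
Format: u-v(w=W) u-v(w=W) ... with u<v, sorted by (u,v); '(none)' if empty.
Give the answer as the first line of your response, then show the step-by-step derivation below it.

0-1(w=5) 0-4(w=3) 1-2(w=8)

step 1: add edge 0-4 (w=3); MST = {0-4(w=3)}
step 2: add edge 0-1 (w=5); MST = {0-1(w=5) 0-4(w=3)}
step 3: add edge 1-2 (w=8); MST = {0-1(w=5) 0-4(w=3) 1-2(w=8)}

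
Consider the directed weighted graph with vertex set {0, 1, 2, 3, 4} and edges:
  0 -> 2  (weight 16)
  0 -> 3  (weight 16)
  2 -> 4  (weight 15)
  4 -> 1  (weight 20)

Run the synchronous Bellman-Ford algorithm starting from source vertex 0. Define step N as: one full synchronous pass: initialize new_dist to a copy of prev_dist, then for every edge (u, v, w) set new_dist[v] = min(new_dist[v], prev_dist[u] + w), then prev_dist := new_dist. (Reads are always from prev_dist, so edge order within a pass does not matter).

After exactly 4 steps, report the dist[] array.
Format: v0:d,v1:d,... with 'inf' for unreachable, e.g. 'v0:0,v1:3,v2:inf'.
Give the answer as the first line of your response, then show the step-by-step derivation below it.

v0:0,v1:51,v2:16,v3:16,v4:31

step 1: dist = v0:0,v1:inf,v2:16,v3:16,v4:inf
step 2: dist = v0:0,v1:inf,v2:16,v3:16,v4:31
step 3: dist = v0:0,v1:51,v2:16,v3:16,v4:31
step 4: dist = v0:0,v1:51,v2:16,v3:16,v4:31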